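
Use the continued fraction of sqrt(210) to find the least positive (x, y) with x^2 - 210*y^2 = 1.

(x, y) = (29, 2)

First expand sqrt(210) as a continued fraction. With x_i = (sqrt(210) + m_i)/d_i and (m_0, d_0) = (0, 1): a_0 = floor(sqrt(210)) = 14, since 14^2 = 196 <= 210 < 225 = 15^2.
Iterate m_{i+1} = d_i*a_i - m_i, d_{i+1} = (210 - m_{i+1}^2)/d_i, a_{i+1} = floor((a_0 + m_{i+1})/d_{i+1}):
  m_1 = 1*14 - 0 = 14, d_1 = (210 - 14^2)/1 = 14/1 = 14, a_1 = floor((14 + 14)/14) = 2.
  m_2 = 14*2 - 14 = 14, d_2 = (210 - 14^2)/14 = 14/14 = 1, a_2 = floor((14 + 14)/1) = 28.
  m_3 = 1*28 - 14 = 14, d_3 = (210 - 14^2)/1 = 14/1 = 14: (m_3, d_3) = (m_1, d_1) = (14, 14), so from here the quotients repeat a_1, a_2; the period length is 2.
So sqrt(210) = [14; (2, 28)] with period length k = 2.
k is even, so the fundamental solution of x^2 - 210y^2 = 1 is (p_{k-1}, q_{k-1}) = (p_1, q_1); compute convergents through index 1.
Convergents (p_i = a_i*p_{i-1} + p_{i-2}, q_i = a_i*q_{i-1} + q_{i-2} with p_{-2}=0, p_{-1}=1, q_{-2}=1, q_{-1}=0):
  i=0: a_0=14, p_0 = 14*1 + 0 = 14, q_0 = 14*0 + 1 = 1.
  i=1: a_1=2, p_1 = 2*14 + 1 = 29, q_1 = 2*1 + 0 = 2.
Check: 29^2 - 210*2^2 = 841 - 840 = 1, so (x, y) = (29, 2) solves the equation, and by the theorem it is the least positive solution.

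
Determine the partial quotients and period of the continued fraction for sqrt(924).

Write x_i = (sqrt(924) + m_i)/d_i with (m_0, d_0) = (0, 1). a_0 = floor(sqrt(924)) = 30, since 30^2 = 900 <= 924 < 961 = 31^2.
Iterate m_{i+1} = d_i*a_i - m_i, d_{i+1} = (924 - m_{i+1}^2)/d_i, a_{i+1} = floor((a_0 + m_{i+1})/d_{i+1}):
  m_1 = 1*30 - 0 = 30, d_1 = (924 - 30^2)/1 = 24/1 = 24, a_1 = floor((30 + 30)/24) = 2.
  m_2 = 24*2 - 30 = 18, d_2 = (924 - 18^2)/24 = 600/24 = 25, a_2 = floor((30 + 18)/25) = 1.
  m_3 = 25*1 - 18 = 7, d_3 = (924 - 7^2)/25 = 875/25 = 35, a_3 = floor((30 + 7)/35) = 1.
  m_4 = 35*1 - 7 = 28, d_4 = (924 - 28^2)/35 = 140/35 = 4, a_4 = floor((30 + 28)/4) = 14.
  m_5 = 4*14 - 28 = 28, d_5 = (924 - 28^2)/4 = 140/4 = 35, a_5 = floor((30 + 28)/35) = 1.
  m_6 = 35*1 - 28 = 7, d_6 = (924 - 7^2)/35 = 875/35 = 25, a_6 = floor((30 + 7)/25) = 1.
  m_7 = 25*1 - 7 = 18, d_7 = (924 - 18^2)/25 = 600/25 = 24, a_7 = floor((30 + 18)/24) = 2.
  m_8 = 24*2 - 18 = 30, d_8 = (924 - 30^2)/24 = 24/24 = 1, a_8 = floor((30 + 30)/1) = 60.
  m_9 = 1*60 - 30 = 30, d_9 = (924 - 30^2)/1 = 24/1 = 24: (m_9, d_9) = (m_1, d_1) = (30, 24), so from here the quotients repeat a_1, ..., a_8; the period length is 8.
Hence the expansion of sqrt(924) is a_0 = 30 followed by the repeating block 2, 1, 1, 14, 1, 1, 2, 60 (period 8).

[30; (2, 1, 1, 14, 1, 1, 2, 60)]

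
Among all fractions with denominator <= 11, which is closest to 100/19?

Expand x = 100/19 as a continued fraction with the Euclidean algorithm:
  100 = 5*19 + 5, so a_0 = 5.
  19 = 3*5 + 4, so a_1 = 3.
  5 = 1*4 + 1, so a_2 = 1.
  4 = 4*1 + 0, so a_3 = 4.
so x = [5; 3, 1, 4].
Convergents (p_i = a_i*p_{i-1} + p_{i-2}, q_i = a_i*q_{i-1} + q_{i-2} with p_{-2}=0, p_{-1}=1, q_{-2}=1, q_{-1}=0), until the denominator exceeds 11:
  i=0: a_0=5, p_0 = 5*1 + 0 = 5, q_0 = 5*0 + 1 = 1.
  i=1: a_1=3, p_1 = 3*5 + 1 = 16, q_1 = 3*1 + 0 = 3.
  i=2: a_2=1, p_2 = 1*16 + 5 = 21, q_2 = 1*3 + 1 = 4.
  i=3: a_3=4, p_3 = 4*21 + 16 = 100, q_3 = 4*4 + 3 = 19.
q_3 = 19 > 11, so the last convergent with denominator <= 11 is p_2/q_2 = 21/4.
The closest fraction with denominator <= 11 is either p_2/q_2 or the intermediate fraction (k*p_2 + p_1)/(k*q_2 + q_1) with the largest k >= 1 whose denominator stays <= 11; these approach x as k grows, and every other convergent or intermediate fraction in range is farther away.
Largest k: floor((11 - q_1)/q_2) = floor((11 - 3)/4) = 2.
That gives (2*21 + 16)/(2*4 + 3) = 58/11.
Compare the errors: |x - 21/4| = |100*4 - 21*19|/(19*4) = 1/76, and |x - 58/11| = |100*11 - 58*19|/(19*11) = 2/209.
Cross-multiplying, 2*76 = 152 < 209 = 1*209, so 2/209 is smaller: the intermediate fraction 58/11 is closer to x than 21/4.

58/11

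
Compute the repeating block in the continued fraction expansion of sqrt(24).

[4; (1, 8)]

Write x_i = (sqrt(24) + m_i)/d_i with (m_0, d_0) = (0, 1). a_0 = floor(sqrt(24)) = 4, since 4^2 = 16 <= 24 < 25 = 5^2.
Iterate m_{i+1} = d_i*a_i - m_i, d_{i+1} = (24 - m_{i+1}^2)/d_i, a_{i+1} = floor((a_0 + m_{i+1})/d_{i+1}):
  m_1 = 1*4 - 0 = 4, d_1 = (24 - 4^2)/1 = 8/1 = 8, a_1 = floor((4 + 4)/8) = 1.
  m_2 = 8*1 - 4 = 4, d_2 = (24 - 4^2)/8 = 8/8 = 1, a_2 = floor((4 + 4)/1) = 8.
  m_3 = 1*8 - 4 = 4, d_3 = (24 - 4^2)/1 = 8/1 = 8: (m_3, d_3) = (m_1, d_1) = (4, 8), so from here the quotients repeat a_1, a_2; the period length is 2.
Hence the expansion of sqrt(24) is a_0 = 4 followed by the repeating block 1, 8 (period 2).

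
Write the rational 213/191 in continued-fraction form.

[1; 8, 1, 2, 7]

Run the Euclidean algorithm on 213 and 191; the successive quotients are the partial quotients a_0, a_1, ... (each step inverts the fractional part left over by the previous one):
  213 = 1*191 + 22, so a_0 = 1.
  191 = 8*22 + 15, so a_1 = 8.
  22 = 1*15 + 7, so a_2 = 1.
  15 = 2*7 + 1, so a_3 = 2.
  7 = 7*1 + 0, so a_4 = 7.
The remainder reaches 0 after 5 divisions, so the expansion has 5 partial quotients, read off in order.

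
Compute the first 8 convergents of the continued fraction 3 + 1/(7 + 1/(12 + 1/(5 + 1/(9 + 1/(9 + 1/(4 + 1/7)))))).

3/1, 22/7, 267/85, 1357/432, 12480/3973, 113677/36189, 467188/148729, 3383993/1077292

Using the convergent recurrence p_i = a_i*p_{i-1} + p_{i-2}, q_i = a_i*q_{i-1} + q_{i-2} with p_{-2}=0, p_{-1}=1, q_{-2}=1, q_{-1}=0:
  i=0: a_0=3, p_0 = 3*1 + 0 = 3, q_0 = 3*0 + 1 = 1.
  i=1: a_1=7, p_1 = 7*3 + 1 = 22, q_1 = 7*1 + 0 = 7.
  i=2: a_2=12, p_2 = 12*22 + 3 = 267, q_2 = 12*7 + 1 = 85.
  i=3: a_3=5, p_3 = 5*267 + 22 = 1357, q_3 = 5*85 + 7 = 432.
  i=4: a_4=9, p_4 = 9*1357 + 267 = 12480, q_4 = 9*432 + 85 = 3973.
  i=5: a_5=9, p_5 = 9*12480 + 1357 = 113677, q_5 = 9*3973 + 432 = 36189.
  i=6: a_6=4, p_6 = 4*113677 + 12480 = 467188, q_6 = 4*36189 + 3973 = 148729.
  i=7: a_7=7, p_7 = 7*467188 + 113677 = 3383993, q_7 = 7*148729 + 36189 = 1077292.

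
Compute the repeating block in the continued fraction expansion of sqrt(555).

[23; (1, 1, 3, 1, 3, 1, 1, 46)]

Write x_i = (sqrt(555) + m_i)/d_i with (m_0, d_0) = (0, 1). a_0 = floor(sqrt(555)) = 23, since 23^2 = 529 <= 555 < 576 = 24^2.
Iterate m_{i+1} = d_i*a_i - m_i, d_{i+1} = (555 - m_{i+1}^2)/d_i, a_{i+1} = floor((a_0 + m_{i+1})/d_{i+1}):
  m_1 = 1*23 - 0 = 23, d_1 = (555 - 23^2)/1 = 26/1 = 26, a_1 = floor((23 + 23)/26) = 1.
  m_2 = 26*1 - 23 = 3, d_2 = (555 - 3^2)/26 = 546/26 = 21, a_2 = floor((23 + 3)/21) = 1.
  m_3 = 21*1 - 3 = 18, d_3 = (555 - 18^2)/21 = 231/21 = 11, a_3 = floor((23 + 18)/11) = 3.
  m_4 = 11*3 - 18 = 15, d_4 = (555 - 15^2)/11 = 330/11 = 30, a_4 = floor((23 + 15)/30) = 1.
  m_5 = 30*1 - 15 = 15, d_5 = (555 - 15^2)/30 = 330/30 = 11, a_5 = floor((23 + 15)/11) = 3.
  m_6 = 11*3 - 15 = 18, d_6 = (555 - 18^2)/11 = 231/11 = 21, a_6 = floor((23 + 18)/21) = 1.
  m_7 = 21*1 - 18 = 3, d_7 = (555 - 3^2)/21 = 546/21 = 26, a_7 = floor((23 + 3)/26) = 1.
  m_8 = 26*1 - 3 = 23, d_8 = (555 - 23^2)/26 = 26/26 = 1, a_8 = floor((23 + 23)/1) = 46.
  m_9 = 1*46 - 23 = 23, d_9 = (555 - 23^2)/1 = 26/1 = 26: (m_9, d_9) = (m_1, d_1) = (23, 26), so from here the quotients repeat a_1, ..., a_8; the period length is 8.
Hence the expansion of sqrt(555) is a_0 = 23 followed by the repeating block 1, 1, 3, 1, 3, 1, 1, 46 (period 8).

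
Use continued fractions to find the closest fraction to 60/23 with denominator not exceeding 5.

Expand x = 60/23 as a continued fraction with the Euclidean algorithm:
  60 = 2*23 + 14, so a_0 = 2.
  23 = 1*14 + 9, so a_1 = 1.
  14 = 1*9 + 5, so a_2 = 1.
  9 = 1*5 + 4, so a_3 = 1.
  5 = 1*4 + 1, so a_4 = 1.
  4 = 4*1 + 0, so a_5 = 4.
so x = [2; 1, 1, 1, 1, 4].
Convergents (p_i = a_i*p_{i-1} + p_{i-2}, q_i = a_i*q_{i-1} + q_{i-2} with p_{-2}=0, p_{-1}=1, q_{-2}=1, q_{-1}=0), until the denominator exceeds 5:
  i=0: a_0=2, p_0 = 2*1 + 0 = 2, q_0 = 2*0 + 1 = 1.
  i=1: a_1=1, p_1 = 1*2 + 1 = 3, q_1 = 1*1 + 0 = 1.
  i=2: a_2=1, p_2 = 1*3 + 2 = 5, q_2 = 1*1 + 1 = 2.
  i=3: a_3=1, p_3 = 1*5 + 3 = 8, q_3 = 1*2 + 1 = 3.
  i=4: a_4=1, p_4 = 1*8 + 5 = 13, q_4 = 1*3 + 2 = 5.
  i=5: a_5=4, p_5 = 4*13 + 8 = 60, q_5 = 4*5 + 3 = 23.
q_5 = 23 > 5, so the last convergent with denominator <= 5 is p_4/q_4 = 13/5.
The closest fraction with denominator <= 5 is either p_4/q_4 or the intermediate fraction (k*p_4 + p_3)/(k*q_4 + q_3) with the largest k >= 1 whose denominator stays <= 5; these approach x as k grows, and every other convergent or intermediate fraction in range is farther away.
Largest k: floor((5 - q_3)/q_4) = floor((5 - 3)/5) = 0.
Since k = 0, no intermediate fraction beyond p_4/q_4 has denominator <= 5, so the convergent 13/5 is the closest (its error is |60*5 - 13*23|/(23*5) = 1/115).

13/5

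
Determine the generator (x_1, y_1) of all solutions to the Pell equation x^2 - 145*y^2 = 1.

(x, y) = (289, 24)

First expand sqrt(145) as a continued fraction. With x_i = (sqrt(145) + m_i)/d_i and (m_0, d_0) = (0, 1): a_0 = floor(sqrt(145)) = 12, since 12^2 = 144 <= 145 < 169 = 13^2.
Iterate m_{i+1} = d_i*a_i - m_i, d_{i+1} = (145 - m_{i+1}^2)/d_i, a_{i+1} = floor((a_0 + m_{i+1})/d_{i+1}):
  m_1 = 1*12 - 0 = 12, d_1 = (145 - 12^2)/1 = 1/1 = 1, a_1 = floor((12 + 12)/1) = 24.
  m_2 = 1*24 - 12 = 12, d_2 = (145 - 12^2)/1 = 1/1 = 1: (m_2, d_2) = (m_1, d_1) = (12, 1), so from here the quotient a_1 repeats; the period length is 1.
So sqrt(145) = [12; (24)] with period length k = 1.
k is odd, so (p_{k-1}, q_{k-1}) only solves x^2 - 145y^2 = -1 and the fundamental solution of x^2 - 145y^2 = 1 is (p_{2k-1}, q_{2k-1}) = (p_1, q_1); compute convergents through index 1, running through the period twice.
Convergents (p_i = a_i*p_{i-1} + p_{i-2}, q_i = a_i*q_{i-1} + q_{i-2} with p_{-2}=0, p_{-1}=1, q_{-2}=1, q_{-1}=0):
  i=0: a_0=12, p_0 = 12*1 + 0 = 12, q_0 = 12*0 + 1 = 1.
  i=1: a_1=24, p_1 = 24*12 + 1 = 289, q_1 = 24*1 + 0 = 24.
Indeed p_0^2 - 145*q_0^2 = 144 - 145 = -1, not +1.
Check: 289^2 - 145*24^2 = 83521 - 83520 = 1, so (x, y) = (289, 24) solves the equation, and by the theorem it is the least positive solution.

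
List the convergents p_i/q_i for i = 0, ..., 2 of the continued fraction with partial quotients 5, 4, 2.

5/1, 21/4, 47/9

Using the convergent recurrence p_i = a_i*p_{i-1} + p_{i-2}, q_i = a_i*q_{i-1} + q_{i-2} with p_{-2}=0, p_{-1}=1, q_{-2}=1, q_{-1}=0:
  i=0: a_0=5, p_0 = 5*1 + 0 = 5, q_0 = 5*0 + 1 = 1.
  i=1: a_1=4, p_1 = 4*5 + 1 = 21, q_1 = 4*1 + 0 = 4.
  i=2: a_2=2, p_2 = 2*21 + 5 = 47, q_2 = 2*4 + 1 = 9.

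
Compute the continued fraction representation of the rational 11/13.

[0; 1, 5, 2]

Run the Euclidean algorithm on 11 and 13; the successive quotients are the partial quotients a_0, a_1, ... (each step inverts the fractional part left over by the previous one):
  11 = 0*13 + 11, so a_0 = 0.
  13 = 1*11 + 2, so a_1 = 1.
  11 = 5*2 + 1, so a_2 = 5.
  2 = 2*1 + 0, so a_3 = 2.
The remainder reaches 0 after 4 divisions, so the expansion has 4 partial quotients, read off in order.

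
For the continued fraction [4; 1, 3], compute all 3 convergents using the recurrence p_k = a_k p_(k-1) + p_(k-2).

4/1, 5/1, 19/4

Using the convergent recurrence p_i = a_i*p_{i-1} + p_{i-2}, q_i = a_i*q_{i-1} + q_{i-2} with p_{-2}=0, p_{-1}=1, q_{-2}=1, q_{-1}=0:
  i=0: a_0=4, p_0 = 4*1 + 0 = 4, q_0 = 4*0 + 1 = 1.
  i=1: a_1=1, p_1 = 1*4 + 1 = 5, q_1 = 1*1 + 0 = 1.
  i=2: a_2=3, p_2 = 3*5 + 4 = 19, q_2 = 3*1 + 1 = 4.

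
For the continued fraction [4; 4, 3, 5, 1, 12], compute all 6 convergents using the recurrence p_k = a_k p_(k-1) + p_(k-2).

4/1, 17/4, 55/13, 292/69, 347/82, 4456/1053

Using the convergent recurrence p_i = a_i*p_{i-1} + p_{i-2}, q_i = a_i*q_{i-1} + q_{i-2} with p_{-2}=0, p_{-1}=1, q_{-2}=1, q_{-1}=0:
  i=0: a_0=4, p_0 = 4*1 + 0 = 4, q_0 = 4*0 + 1 = 1.
  i=1: a_1=4, p_1 = 4*4 + 1 = 17, q_1 = 4*1 + 0 = 4.
  i=2: a_2=3, p_2 = 3*17 + 4 = 55, q_2 = 3*4 + 1 = 13.
  i=3: a_3=5, p_3 = 5*55 + 17 = 292, q_3 = 5*13 + 4 = 69.
  i=4: a_4=1, p_4 = 1*292 + 55 = 347, q_4 = 1*69 + 13 = 82.
  i=5: a_5=12, p_5 = 12*347 + 292 = 4456, q_5 = 12*82 + 69 = 1053.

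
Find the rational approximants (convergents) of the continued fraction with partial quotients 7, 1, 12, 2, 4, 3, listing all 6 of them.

Using the convergent recurrence p_i = a_i*p_{i-1} + p_{i-2}, q_i = a_i*q_{i-1} + q_{i-2} with p_{-2}=0, p_{-1}=1, q_{-2}=1, q_{-1}=0:
  i=0: a_0=7, p_0 = 7*1 + 0 = 7, q_0 = 7*0 + 1 = 1.
  i=1: a_1=1, p_1 = 1*7 + 1 = 8, q_1 = 1*1 + 0 = 1.
  i=2: a_2=12, p_2 = 12*8 + 7 = 103, q_2 = 12*1 + 1 = 13.
  i=3: a_3=2, p_3 = 2*103 + 8 = 214, q_3 = 2*13 + 1 = 27.
  i=4: a_4=4, p_4 = 4*214 + 103 = 959, q_4 = 4*27 + 13 = 121.
  i=5: a_5=3, p_5 = 3*959 + 214 = 3091, q_5 = 3*121 + 27 = 390.

7/1, 8/1, 103/13, 214/27, 959/121, 3091/390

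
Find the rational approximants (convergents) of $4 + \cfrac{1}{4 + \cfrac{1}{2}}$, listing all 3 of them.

Using the convergent recurrence p_i = a_i*p_{i-1} + p_{i-2}, q_i = a_i*q_{i-1} + q_{i-2} with p_{-2}=0, p_{-1}=1, q_{-2}=1, q_{-1}=0:
  i=0: a_0=4, p_0 = 4*1 + 0 = 4, q_0 = 4*0 + 1 = 1.
  i=1: a_1=4, p_1 = 4*4 + 1 = 17, q_1 = 4*1 + 0 = 4.
  i=2: a_2=2, p_2 = 2*17 + 4 = 38, q_2 = 2*4 + 1 = 9.

4/1, 17/4, 38/9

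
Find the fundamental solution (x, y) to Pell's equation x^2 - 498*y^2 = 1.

First expand sqrt(498) as a continued fraction. With x_i = (sqrt(498) + m_i)/d_i and (m_0, d_0) = (0, 1): a_0 = floor(sqrt(498)) = 22, since 22^2 = 484 <= 498 < 529 = 23^2.
Iterate m_{i+1} = d_i*a_i - m_i, d_{i+1} = (498 - m_{i+1}^2)/d_i, a_{i+1} = floor((a_0 + m_{i+1})/d_{i+1}):
  m_1 = 1*22 - 0 = 22, d_1 = (498 - 22^2)/1 = 14/1 = 14, a_1 = floor((22 + 22)/14) = 3.
  m_2 = 14*3 - 22 = 20, d_2 = (498 - 20^2)/14 = 98/14 = 7, a_2 = floor((22 + 20)/7) = 6.
  m_3 = 7*6 - 20 = 22, d_3 = (498 - 22^2)/7 = 14/7 = 2, a_3 = floor((22 + 22)/2) = 22.
  m_4 = 2*22 - 22 = 22, d_4 = (498 - 22^2)/2 = 14/2 = 7, a_4 = floor((22 + 22)/7) = 6.
  m_5 = 7*6 - 22 = 20, d_5 = (498 - 20^2)/7 = 98/7 = 14, a_5 = floor((22 + 20)/14) = 3.
  m_6 = 14*3 - 20 = 22, d_6 = (498 - 22^2)/14 = 14/14 = 1, a_6 = floor((22 + 22)/1) = 44.
  m_7 = 1*44 - 22 = 22, d_7 = (498 - 22^2)/1 = 14/1 = 14: (m_7, d_7) = (m_1, d_1) = (22, 14), so from here the quotients repeat a_1, ..., a_6; the period length is 6.
So sqrt(498) = [22; (3, 6, 22, 6, 3, 44)] with period length k = 6.
k is even, so the fundamental solution of x^2 - 498y^2 = 1 is (p_{k-1}, q_{k-1}) = (p_5, q_5); compute convergents through index 5.
Convergents (p_i = a_i*p_{i-1} + p_{i-2}, q_i = a_i*q_{i-1} + q_{i-2} with p_{-2}=0, p_{-1}=1, q_{-2}=1, q_{-1}=0):
  i=0: a_0=22, p_0 = 22*1 + 0 = 22, q_0 = 22*0 + 1 = 1.
  i=1: a_1=3, p_1 = 3*22 + 1 = 67, q_1 = 3*1 + 0 = 3.
  i=2: a_2=6, p_2 = 6*67 + 22 = 424, q_2 = 6*3 + 1 = 19.
  i=3: a_3=22, p_3 = 22*424 + 67 = 9395, q_3 = 22*19 + 3 = 421.
  i=4: a_4=6, p_4 = 6*9395 + 424 = 56794, q_4 = 6*421 + 19 = 2545.
  i=5: a_5=3, p_5 = 3*56794 + 9395 = 179777, q_5 = 3*2545 + 421 = 8056.
Check: 179777^2 - 498*8056^2 = 32319769729 - 32319769728 = 1, so (x, y) = (179777, 8056) solves the equation, and by the theorem it is the least positive solution.

(x, y) = (179777, 8056)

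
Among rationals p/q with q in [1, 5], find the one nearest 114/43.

Expand x = 114/43 as a continued fraction with the Euclidean algorithm:
  114 = 2*43 + 28, so a_0 = 2.
  43 = 1*28 + 15, so a_1 = 1.
  28 = 1*15 + 13, so a_2 = 1.
  15 = 1*13 + 2, so a_3 = 1.
  13 = 6*2 + 1, so a_4 = 6.
  2 = 2*1 + 0, so a_5 = 2.
so x = [2; 1, 1, 1, 6, 2].
Convergents (p_i = a_i*p_{i-1} + p_{i-2}, q_i = a_i*q_{i-1} + q_{i-2} with p_{-2}=0, p_{-1}=1, q_{-2}=1, q_{-1}=0), until the denominator exceeds 5:
  i=0: a_0=2, p_0 = 2*1 + 0 = 2, q_0 = 2*0 + 1 = 1.
  i=1: a_1=1, p_1 = 1*2 + 1 = 3, q_1 = 1*1 + 0 = 1.
  i=2: a_2=1, p_2 = 1*3 + 2 = 5, q_2 = 1*1 + 1 = 2.
  i=3: a_3=1, p_3 = 1*5 + 3 = 8, q_3 = 1*2 + 1 = 3.
  i=4: a_4=6, p_4 = 6*8 + 5 = 53, q_4 = 6*3 + 2 = 20.
q_4 = 20 > 5, so the last convergent with denominator <= 5 is p_3/q_3 = 8/3.
The closest fraction with denominator <= 5 is either p_3/q_3 or the intermediate fraction (k*p_3 + p_2)/(k*q_3 + q_2) with the largest k >= 1 whose denominator stays <= 5; these approach x as k grows, and every other convergent or intermediate fraction in range is farther away.
Largest k: floor((5 - q_2)/q_3) = floor((5 - 2)/3) = 1.
That gives (1*8 + 5)/(1*3 + 2) = 13/5.
Compare the errors: |x - 8/3| = |114*3 - 8*43|/(43*3) = 2/129, and |x - 13/5| = |114*5 - 13*43|/(43*5) = 11/215.
Cross-multiplying, 2*215 = 430 < 1419 = 11*129, so 2/129 is smaller: the convergent 8/3 is closer to x than 13/5.

8/3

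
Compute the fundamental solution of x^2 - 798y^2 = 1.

(x, y) = (113, 4)

First expand sqrt(798) as a continued fraction. With x_i = (sqrt(798) + m_i)/d_i and (m_0, d_0) = (0, 1): a_0 = floor(sqrt(798)) = 28, since 28^2 = 784 <= 798 < 841 = 29^2.
Iterate m_{i+1} = d_i*a_i - m_i, d_{i+1} = (798 - m_{i+1}^2)/d_i, a_{i+1} = floor((a_0 + m_{i+1})/d_{i+1}):
  m_1 = 1*28 - 0 = 28, d_1 = (798 - 28^2)/1 = 14/1 = 14, a_1 = floor((28 + 28)/14) = 4.
  m_2 = 14*4 - 28 = 28, d_2 = (798 - 28^2)/14 = 14/14 = 1, a_2 = floor((28 + 28)/1) = 56.
  m_3 = 1*56 - 28 = 28, d_3 = (798 - 28^2)/1 = 14/1 = 14: (m_3, d_3) = (m_1, d_1) = (28, 14), so from here the quotients repeat a_1, a_2; the period length is 2.
So sqrt(798) = [28; (4, 56)] with period length k = 2.
k is even, so the fundamental solution of x^2 - 798y^2 = 1 is (p_{k-1}, q_{k-1}) = (p_1, q_1); compute convergents through index 1.
Convergents (p_i = a_i*p_{i-1} + p_{i-2}, q_i = a_i*q_{i-1} + q_{i-2} with p_{-2}=0, p_{-1}=1, q_{-2}=1, q_{-1}=0):
  i=0: a_0=28, p_0 = 28*1 + 0 = 28, q_0 = 28*0 + 1 = 1.
  i=1: a_1=4, p_1 = 4*28 + 1 = 113, q_1 = 4*1 + 0 = 4.
Check: 113^2 - 798*4^2 = 12769 - 12768 = 1, so (x, y) = (113, 4) solves the equation, and by the theorem it is the least positive solution.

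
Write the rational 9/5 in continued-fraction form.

[1; 1, 4]

Run the Euclidean algorithm on 9 and 5; the successive quotients are the partial quotients a_0, a_1, ... (each step inverts the fractional part left over by the previous one):
  9 = 1*5 + 4, so a_0 = 1.
  5 = 1*4 + 1, so a_1 = 1.
  4 = 4*1 + 0, so a_2 = 4.
The remainder reaches 0 after 3 divisions, so the expansion has 3 partial quotients, read off in order.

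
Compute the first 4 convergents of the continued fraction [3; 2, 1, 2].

3/1, 7/2, 10/3, 27/8

Using the convergent recurrence p_i = a_i*p_{i-1} + p_{i-2}, q_i = a_i*q_{i-1} + q_{i-2} with p_{-2}=0, p_{-1}=1, q_{-2}=1, q_{-1}=0:
  i=0: a_0=3, p_0 = 3*1 + 0 = 3, q_0 = 3*0 + 1 = 1.
  i=1: a_1=2, p_1 = 2*3 + 1 = 7, q_1 = 2*1 + 0 = 2.
  i=2: a_2=1, p_2 = 1*7 + 3 = 10, q_2 = 1*2 + 1 = 3.
  i=3: a_3=2, p_3 = 2*10 + 7 = 27, q_3 = 2*3 + 2 = 8.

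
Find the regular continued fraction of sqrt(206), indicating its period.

Write x_i = (sqrt(206) + m_i)/d_i with (m_0, d_0) = (0, 1). a_0 = floor(sqrt(206)) = 14, since 14^2 = 196 <= 206 < 225 = 15^2.
Iterate m_{i+1} = d_i*a_i - m_i, d_{i+1} = (206 - m_{i+1}^2)/d_i, a_{i+1} = floor((a_0 + m_{i+1})/d_{i+1}):
  m_1 = 1*14 - 0 = 14, d_1 = (206 - 14^2)/1 = 10/1 = 10, a_1 = floor((14 + 14)/10) = 2.
  m_2 = 10*2 - 14 = 6, d_2 = (206 - 6^2)/10 = 170/10 = 17, a_2 = floor((14 + 6)/17) = 1.
  m_3 = 17*1 - 6 = 11, d_3 = (206 - 11^2)/17 = 85/17 = 5, a_3 = floor((14 + 11)/5) = 5.
  m_4 = 5*5 - 11 = 14, d_4 = (206 - 14^2)/5 = 10/5 = 2, a_4 = floor((14 + 14)/2) = 14.
  m_5 = 2*14 - 14 = 14, d_5 = (206 - 14^2)/2 = 10/2 = 5, a_5 = floor((14 + 14)/5) = 5.
  m_6 = 5*5 - 14 = 11, d_6 = (206 - 11^2)/5 = 85/5 = 17, a_6 = floor((14 + 11)/17) = 1.
  m_7 = 17*1 - 11 = 6, d_7 = (206 - 6^2)/17 = 170/17 = 10, a_7 = floor((14 + 6)/10) = 2.
  m_8 = 10*2 - 6 = 14, d_8 = (206 - 14^2)/10 = 10/10 = 1, a_8 = floor((14 + 14)/1) = 28.
  m_9 = 1*28 - 14 = 14, d_9 = (206 - 14^2)/1 = 10/1 = 10: (m_9, d_9) = (m_1, d_1) = (14, 10), so from here the quotients repeat a_1, ..., a_8; the period length is 8.
Hence the expansion of sqrt(206) is a_0 = 14 followed by the repeating block 2, 1, 5, 14, 5, 1, 2, 28 (period 8).

[14; (2, 1, 5, 14, 5, 1, 2, 28)]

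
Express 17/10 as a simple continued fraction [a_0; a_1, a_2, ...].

Run the Euclidean algorithm on 17 and 10; the successive quotients are the partial quotients a_0, a_1, ... (each step inverts the fractional part left over by the previous one):
  17 = 1*10 + 7, so a_0 = 1.
  10 = 1*7 + 3, so a_1 = 1.
  7 = 2*3 + 1, so a_2 = 2.
  3 = 3*1 + 0, so a_3 = 3.
The remainder reaches 0 after 4 divisions, so the expansion has 4 partial quotients, read off in order.

[1; 1, 2, 3]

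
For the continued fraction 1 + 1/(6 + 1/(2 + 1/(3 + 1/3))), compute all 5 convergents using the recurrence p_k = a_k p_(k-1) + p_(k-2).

Using the convergent recurrence p_i = a_i*p_{i-1} + p_{i-2}, q_i = a_i*q_{i-1} + q_{i-2} with p_{-2}=0, p_{-1}=1, q_{-2}=1, q_{-1}=0:
  i=0: a_0=1, p_0 = 1*1 + 0 = 1, q_0 = 1*0 + 1 = 1.
  i=1: a_1=6, p_1 = 6*1 + 1 = 7, q_1 = 6*1 + 0 = 6.
  i=2: a_2=2, p_2 = 2*7 + 1 = 15, q_2 = 2*6 + 1 = 13.
  i=3: a_3=3, p_3 = 3*15 + 7 = 52, q_3 = 3*13 + 6 = 45.
  i=4: a_4=3, p_4 = 3*52 + 15 = 171, q_4 = 3*45 + 13 = 148.

1/1, 7/6, 15/13, 52/45, 171/148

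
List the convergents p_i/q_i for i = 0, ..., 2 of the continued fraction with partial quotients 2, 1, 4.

2/1, 3/1, 14/5

Using the convergent recurrence p_i = a_i*p_{i-1} + p_{i-2}, q_i = a_i*q_{i-1} + q_{i-2} with p_{-2}=0, p_{-1}=1, q_{-2}=1, q_{-1}=0:
  i=0: a_0=2, p_0 = 2*1 + 0 = 2, q_0 = 2*0 + 1 = 1.
  i=1: a_1=1, p_1 = 1*2 + 1 = 3, q_1 = 1*1 + 0 = 1.
  i=2: a_2=4, p_2 = 4*3 + 2 = 14, q_2 = 4*1 + 1 = 5.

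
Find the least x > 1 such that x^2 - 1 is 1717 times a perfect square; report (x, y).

(x, y) = (51713, 1248)

First expand sqrt(1717) as a continued fraction. With x_i = (sqrt(1717) + m_i)/d_i and (m_0, d_0) = (0, 1): a_0 = floor(sqrt(1717)) = 41, since 41^2 = 1681 <= 1717 < 1764 = 42^2.
Iterate m_{i+1} = d_i*a_i - m_i, d_{i+1} = (1717 - m_{i+1}^2)/d_i, a_{i+1} = floor((a_0 + m_{i+1})/d_{i+1}):
  m_1 = 1*41 - 0 = 41, d_1 = (1717 - 41^2)/1 = 36/1 = 36, a_1 = floor((41 + 41)/36) = 2.
  m_2 = 36*2 - 41 = 31, d_2 = (1717 - 31^2)/36 = 756/36 = 21, a_2 = floor((41 + 31)/21) = 3.
  m_3 = 21*3 - 31 = 32, d_3 = (1717 - 32^2)/21 = 693/21 = 33, a_3 = floor((41 + 32)/33) = 2.
  m_4 = 33*2 - 32 = 34, d_4 = (1717 - 34^2)/33 = 561/33 = 17, a_4 = floor((41 + 34)/17) = 4.
  m_5 = 17*4 - 34 = 34, d_5 = (1717 - 34^2)/17 = 561/17 = 33, a_5 = floor((41 + 34)/33) = 2.
  m_6 = 33*2 - 34 = 32, d_6 = (1717 - 32^2)/33 = 693/33 = 21, a_6 = floor((41 + 32)/21) = 3.
  m_7 = 21*3 - 32 = 31, d_7 = (1717 - 31^2)/21 = 756/21 = 36, a_7 = floor((41 + 31)/36) = 2.
  m_8 = 36*2 - 31 = 41, d_8 = (1717 - 41^2)/36 = 36/36 = 1, a_8 = floor((41 + 41)/1) = 82.
  m_9 = 1*82 - 41 = 41, d_9 = (1717 - 41^2)/1 = 36/1 = 36: (m_9, d_9) = (m_1, d_1) = (41, 36), so from here the quotients repeat a_1, ..., a_8; the period length is 8.
So sqrt(1717) = [41; (2, 3, 2, 4, 2, 3, 2, 82)] with period length k = 8.
k is even, so the fundamental solution of x^2 - 1717y^2 = 1 is (p_{k-1}, q_{k-1}) = (p_7, q_7); compute convergents through index 7.
Convergents (p_i = a_i*p_{i-1} + p_{i-2}, q_i = a_i*q_{i-1} + q_{i-2} with p_{-2}=0, p_{-1}=1, q_{-2}=1, q_{-1}=0):
  i=0: a_0=41, p_0 = 41*1 + 0 = 41, q_0 = 41*0 + 1 = 1.
  i=1: a_1=2, p_1 = 2*41 + 1 = 83, q_1 = 2*1 + 0 = 2.
  i=2: a_2=3, p_2 = 3*83 + 41 = 290, q_2 = 3*2 + 1 = 7.
  i=3: a_3=2, p_3 = 2*290 + 83 = 663, q_3 = 2*7 + 2 = 16.
  i=4: a_4=4, p_4 = 4*663 + 290 = 2942, q_4 = 4*16 + 7 = 71.
  i=5: a_5=2, p_5 = 2*2942 + 663 = 6547, q_5 = 2*71 + 16 = 158.
  i=6: a_6=3, p_6 = 3*6547 + 2942 = 22583, q_6 = 3*158 + 71 = 545.
  i=7: a_7=2, p_7 = 2*22583 + 6547 = 51713, q_7 = 2*545 + 158 = 1248.
Check: 51713^2 - 1717*1248^2 = 2674234369 - 2674234368 = 1, so (x, y) = (51713, 1248) solves the equation, and by the theorem it is the least positive solution.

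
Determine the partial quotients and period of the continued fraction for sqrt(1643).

[40; (1, 1, 6, 1, 6, 1, 1, 80)]

Write x_i = (sqrt(1643) + m_i)/d_i with (m_0, d_0) = (0, 1). a_0 = floor(sqrt(1643)) = 40, since 40^2 = 1600 <= 1643 < 1681 = 41^2.
Iterate m_{i+1} = d_i*a_i - m_i, d_{i+1} = (1643 - m_{i+1}^2)/d_i, a_{i+1} = floor((a_0 + m_{i+1})/d_{i+1}):
  m_1 = 1*40 - 0 = 40, d_1 = (1643 - 40^2)/1 = 43/1 = 43, a_1 = floor((40 + 40)/43) = 1.
  m_2 = 43*1 - 40 = 3, d_2 = (1643 - 3^2)/43 = 1634/43 = 38, a_2 = floor((40 + 3)/38) = 1.
  m_3 = 38*1 - 3 = 35, d_3 = (1643 - 35^2)/38 = 418/38 = 11, a_3 = floor((40 + 35)/11) = 6.
  m_4 = 11*6 - 35 = 31, d_4 = (1643 - 31^2)/11 = 682/11 = 62, a_4 = floor((40 + 31)/62) = 1.
  m_5 = 62*1 - 31 = 31, d_5 = (1643 - 31^2)/62 = 682/62 = 11, a_5 = floor((40 + 31)/11) = 6.
  m_6 = 11*6 - 31 = 35, d_6 = (1643 - 35^2)/11 = 418/11 = 38, a_6 = floor((40 + 35)/38) = 1.
  m_7 = 38*1 - 35 = 3, d_7 = (1643 - 3^2)/38 = 1634/38 = 43, a_7 = floor((40 + 3)/43) = 1.
  m_8 = 43*1 - 3 = 40, d_8 = (1643 - 40^2)/43 = 43/43 = 1, a_8 = floor((40 + 40)/1) = 80.
  m_9 = 1*80 - 40 = 40, d_9 = (1643 - 40^2)/1 = 43/1 = 43: (m_9, d_9) = (m_1, d_1) = (40, 43), so from here the quotients repeat a_1, ..., a_8; the period length is 8.
Hence the expansion of sqrt(1643) is a_0 = 40 followed by the repeating block 1, 1, 6, 1, 6, 1, 1, 80 (period 8).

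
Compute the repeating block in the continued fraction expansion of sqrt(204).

[14; (3, 1, 1, 6, 1, 1, 3, 28)]

Write x_i = (sqrt(204) + m_i)/d_i with (m_0, d_0) = (0, 1). a_0 = floor(sqrt(204)) = 14, since 14^2 = 196 <= 204 < 225 = 15^2.
Iterate m_{i+1} = d_i*a_i - m_i, d_{i+1} = (204 - m_{i+1}^2)/d_i, a_{i+1} = floor((a_0 + m_{i+1})/d_{i+1}):
  m_1 = 1*14 - 0 = 14, d_1 = (204 - 14^2)/1 = 8/1 = 8, a_1 = floor((14 + 14)/8) = 3.
  m_2 = 8*3 - 14 = 10, d_2 = (204 - 10^2)/8 = 104/8 = 13, a_2 = floor((14 + 10)/13) = 1.
  m_3 = 13*1 - 10 = 3, d_3 = (204 - 3^2)/13 = 195/13 = 15, a_3 = floor((14 + 3)/15) = 1.
  m_4 = 15*1 - 3 = 12, d_4 = (204 - 12^2)/15 = 60/15 = 4, a_4 = floor((14 + 12)/4) = 6.
  m_5 = 4*6 - 12 = 12, d_5 = (204 - 12^2)/4 = 60/4 = 15, a_5 = floor((14 + 12)/15) = 1.
  m_6 = 15*1 - 12 = 3, d_6 = (204 - 3^2)/15 = 195/15 = 13, a_6 = floor((14 + 3)/13) = 1.
  m_7 = 13*1 - 3 = 10, d_7 = (204 - 10^2)/13 = 104/13 = 8, a_7 = floor((14 + 10)/8) = 3.
  m_8 = 8*3 - 10 = 14, d_8 = (204 - 14^2)/8 = 8/8 = 1, a_8 = floor((14 + 14)/1) = 28.
  m_9 = 1*28 - 14 = 14, d_9 = (204 - 14^2)/1 = 8/1 = 8: (m_9, d_9) = (m_1, d_1) = (14, 8), so from here the quotients repeat a_1, ..., a_8; the period length is 8.
Hence the expansion of sqrt(204) is a_0 = 14 followed by the repeating block 3, 1, 1, 6, 1, 1, 3, 28 (period 8).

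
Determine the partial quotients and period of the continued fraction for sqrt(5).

[2; (4)]

Write x_i = (sqrt(5) + m_i)/d_i with (m_0, d_0) = (0, 1). a_0 = floor(sqrt(5)) = 2, since 2^2 = 4 <= 5 < 9 = 3^2.
Iterate m_{i+1} = d_i*a_i - m_i, d_{i+1} = (5 - m_{i+1}^2)/d_i, a_{i+1} = floor((a_0 + m_{i+1})/d_{i+1}):
  m_1 = 1*2 - 0 = 2, d_1 = (5 - 2^2)/1 = 1/1 = 1, a_1 = floor((2 + 2)/1) = 4.
  m_2 = 1*4 - 2 = 2, d_2 = (5 - 2^2)/1 = 1/1 = 1: (m_2, d_2) = (m_1, d_1) = (2, 1), so from here the quotient a_1 repeats; the period length is 1.
Hence the expansion of sqrt(5) is a_0 = 2 followed by the repeating block 4 (period 1).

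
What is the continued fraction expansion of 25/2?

Run the Euclidean algorithm on 25 and 2; the successive quotients are the partial quotients a_0, a_1, ... (each step inverts the fractional part left over by the previous one):
  25 = 12*2 + 1, so a_0 = 12.
  2 = 2*1 + 0, so a_1 = 2.
The remainder reaches 0 after 2 divisions, so the expansion has 2 partial quotients, read off in order.

[12; 2]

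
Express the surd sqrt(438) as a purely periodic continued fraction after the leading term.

Write x_i = (sqrt(438) + m_i)/d_i with (m_0, d_0) = (0, 1). a_0 = floor(sqrt(438)) = 20, since 20^2 = 400 <= 438 < 441 = 21^2.
Iterate m_{i+1} = d_i*a_i - m_i, d_{i+1} = (438 - m_{i+1}^2)/d_i, a_{i+1} = floor((a_0 + m_{i+1})/d_{i+1}):
  m_1 = 1*20 - 0 = 20, d_1 = (438 - 20^2)/1 = 38/1 = 38, a_1 = floor((20 + 20)/38) = 1.
  m_2 = 38*1 - 20 = 18, d_2 = (438 - 18^2)/38 = 114/38 = 3, a_2 = floor((20 + 18)/3) = 12.
  m_3 = 3*12 - 18 = 18, d_3 = (438 - 18^2)/3 = 114/3 = 38, a_3 = floor((20 + 18)/38) = 1.
  m_4 = 38*1 - 18 = 20, d_4 = (438 - 20^2)/38 = 38/38 = 1, a_4 = floor((20 + 20)/1) = 40.
  m_5 = 1*40 - 20 = 20, d_5 = (438 - 20^2)/1 = 38/1 = 38: (m_5, d_5) = (m_1, d_1) = (20, 38), so from here the quotients repeat a_1, ..., a_4; the period length is 4.
Hence the expansion of sqrt(438) is a_0 = 20 followed by the repeating block 1, 12, 1, 40 (period 4).

[20; (1, 12, 1, 40)]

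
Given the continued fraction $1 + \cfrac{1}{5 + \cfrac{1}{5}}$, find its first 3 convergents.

1/1, 6/5, 31/26

Using the convergent recurrence p_i = a_i*p_{i-1} + p_{i-2}, q_i = a_i*q_{i-1} + q_{i-2} with p_{-2}=0, p_{-1}=1, q_{-2}=1, q_{-1}=0:
  i=0: a_0=1, p_0 = 1*1 + 0 = 1, q_0 = 1*0 + 1 = 1.
  i=1: a_1=5, p_1 = 5*1 + 1 = 6, q_1 = 5*1 + 0 = 5.
  i=2: a_2=5, p_2 = 5*6 + 1 = 31, q_2 = 5*5 + 1 = 26.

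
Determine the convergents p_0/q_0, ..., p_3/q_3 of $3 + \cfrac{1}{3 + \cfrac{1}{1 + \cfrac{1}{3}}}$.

Using the convergent recurrence p_i = a_i*p_{i-1} + p_{i-2}, q_i = a_i*q_{i-1} + q_{i-2} with p_{-2}=0, p_{-1}=1, q_{-2}=1, q_{-1}=0:
  i=0: a_0=3, p_0 = 3*1 + 0 = 3, q_0 = 3*0 + 1 = 1.
  i=1: a_1=3, p_1 = 3*3 + 1 = 10, q_1 = 3*1 + 0 = 3.
  i=2: a_2=1, p_2 = 1*10 + 3 = 13, q_2 = 1*3 + 1 = 4.
  i=3: a_3=3, p_3 = 3*13 + 10 = 49, q_3 = 3*4 + 3 = 15.

3/1, 10/3, 13/4, 49/15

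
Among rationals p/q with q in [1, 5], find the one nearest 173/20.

Expand x = 173/20 as a continued fraction with the Euclidean algorithm:
  173 = 8*20 + 13, so a_0 = 8.
  20 = 1*13 + 7, so a_1 = 1.
  13 = 1*7 + 6, so a_2 = 1.
  7 = 1*6 + 1, so a_3 = 1.
  6 = 6*1 + 0, so a_4 = 6.
so x = [8; 1, 1, 1, 6].
Convergents (p_i = a_i*p_{i-1} + p_{i-2}, q_i = a_i*q_{i-1} + q_{i-2} with p_{-2}=0, p_{-1}=1, q_{-2}=1, q_{-1}=0), until the denominator exceeds 5:
  i=0: a_0=8, p_0 = 8*1 + 0 = 8, q_0 = 8*0 + 1 = 1.
  i=1: a_1=1, p_1 = 1*8 + 1 = 9, q_1 = 1*1 + 0 = 1.
  i=2: a_2=1, p_2 = 1*9 + 8 = 17, q_2 = 1*1 + 1 = 2.
  i=3: a_3=1, p_3 = 1*17 + 9 = 26, q_3 = 1*2 + 1 = 3.
  i=4: a_4=6, p_4 = 6*26 + 17 = 173, q_4 = 6*3 + 2 = 20.
q_4 = 20 > 5, so the last convergent with denominator <= 5 is p_3/q_3 = 26/3.
The closest fraction with denominator <= 5 is either p_3/q_3 or the intermediate fraction (k*p_3 + p_2)/(k*q_3 + q_2) with the largest k >= 1 whose denominator stays <= 5; these approach x as k grows, and every other convergent or intermediate fraction in range is farther away.
Largest k: floor((5 - q_2)/q_3) = floor((5 - 2)/3) = 1.
That gives (1*26 + 17)/(1*3 + 2) = 43/5.
Compare the errors: |x - 26/3| = |173*3 - 26*20|/(20*3) = 1/60, and |x - 43/5| = |173*5 - 43*20|/(20*5) = 5/100.
Cross-multiplying, 1*100 = 100 < 300 = 5*60, so 1/60 is smaller: the convergent 26/3 is closer to x than 43/5.

26/3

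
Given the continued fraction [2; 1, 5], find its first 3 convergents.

Using the convergent recurrence p_i = a_i*p_{i-1} + p_{i-2}, q_i = a_i*q_{i-1} + q_{i-2} with p_{-2}=0, p_{-1}=1, q_{-2}=1, q_{-1}=0:
  i=0: a_0=2, p_0 = 2*1 + 0 = 2, q_0 = 2*0 + 1 = 1.
  i=1: a_1=1, p_1 = 1*2 + 1 = 3, q_1 = 1*1 + 0 = 1.
  i=2: a_2=5, p_2 = 5*3 + 2 = 17, q_2 = 5*1 + 1 = 6.

2/1, 3/1, 17/6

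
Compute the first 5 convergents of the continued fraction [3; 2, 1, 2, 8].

Using the convergent recurrence p_i = a_i*p_{i-1} + p_{i-2}, q_i = a_i*q_{i-1} + q_{i-2} with p_{-2}=0, p_{-1}=1, q_{-2}=1, q_{-1}=0:
  i=0: a_0=3, p_0 = 3*1 + 0 = 3, q_0 = 3*0 + 1 = 1.
  i=1: a_1=2, p_1 = 2*3 + 1 = 7, q_1 = 2*1 + 0 = 2.
  i=2: a_2=1, p_2 = 1*7 + 3 = 10, q_2 = 1*2 + 1 = 3.
  i=3: a_3=2, p_3 = 2*10 + 7 = 27, q_3 = 2*3 + 2 = 8.
  i=4: a_4=8, p_4 = 8*27 + 10 = 226, q_4 = 8*8 + 3 = 67.

3/1, 7/2, 10/3, 27/8, 226/67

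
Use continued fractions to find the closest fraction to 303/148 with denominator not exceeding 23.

43/21

Expand x = 303/148 as a continued fraction with the Euclidean algorithm:
  303 = 2*148 + 7, so a_0 = 2.
  148 = 21*7 + 1, so a_1 = 21.
  7 = 7*1 + 0, so a_2 = 7.
so x = [2; 21, 7].
Convergents (p_i = a_i*p_{i-1} + p_{i-2}, q_i = a_i*q_{i-1} + q_{i-2} with p_{-2}=0, p_{-1}=1, q_{-2}=1, q_{-1}=0), until the denominator exceeds 23:
  i=0: a_0=2, p_0 = 2*1 + 0 = 2, q_0 = 2*0 + 1 = 1.
  i=1: a_1=21, p_1 = 21*2 + 1 = 43, q_1 = 21*1 + 0 = 21.
  i=2: a_2=7, p_2 = 7*43 + 2 = 303, q_2 = 7*21 + 1 = 148.
q_2 = 148 > 23, so the last convergent with denominator <= 23 is p_1/q_1 = 43/21.
The closest fraction with denominator <= 23 is either p_1/q_1 or the intermediate fraction (k*p_1 + p_0)/(k*q_1 + q_0) with the largest k >= 1 whose denominator stays <= 23; these approach x as k grows, and every other convergent or intermediate fraction in range is farther away.
Largest k: floor((23 - q_0)/q_1) = floor((23 - 1)/21) = 1.
That gives (1*43 + 2)/(1*21 + 1) = 45/22.
Compare the errors: |x - 43/21| = |303*21 - 43*148|/(148*21) = 1/3108, and |x - 45/22| = |303*22 - 45*148|/(148*22) = 6/3256.
Cross-multiplying, 1*3256 = 3256 < 18648 = 6*3108, so 1/3108 is smaller: the convergent 43/21 is closer to x than 45/22.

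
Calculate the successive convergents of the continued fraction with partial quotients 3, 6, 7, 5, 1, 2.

Using the convergent recurrence p_i = a_i*p_{i-1} + p_{i-2}, q_i = a_i*q_{i-1} + q_{i-2} with p_{-2}=0, p_{-1}=1, q_{-2}=1, q_{-1}=0:
  i=0: a_0=3, p_0 = 3*1 + 0 = 3, q_0 = 3*0 + 1 = 1.
  i=1: a_1=6, p_1 = 6*3 + 1 = 19, q_1 = 6*1 + 0 = 6.
  i=2: a_2=7, p_2 = 7*19 + 3 = 136, q_2 = 7*6 + 1 = 43.
  i=3: a_3=5, p_3 = 5*136 + 19 = 699, q_3 = 5*43 + 6 = 221.
  i=4: a_4=1, p_4 = 1*699 + 136 = 835, q_4 = 1*221 + 43 = 264.
  i=5: a_5=2, p_5 = 2*835 + 699 = 2369, q_5 = 2*264 + 221 = 749.

3/1, 19/6, 136/43, 699/221, 835/264, 2369/749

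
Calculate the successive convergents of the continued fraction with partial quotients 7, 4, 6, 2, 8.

Using the convergent recurrence p_i = a_i*p_{i-1} + p_{i-2}, q_i = a_i*q_{i-1} + q_{i-2} with p_{-2}=0, p_{-1}=1, q_{-2}=1, q_{-1}=0:
  i=0: a_0=7, p_0 = 7*1 + 0 = 7, q_0 = 7*0 + 1 = 1.
  i=1: a_1=4, p_1 = 4*7 + 1 = 29, q_1 = 4*1 + 0 = 4.
  i=2: a_2=6, p_2 = 6*29 + 7 = 181, q_2 = 6*4 + 1 = 25.
  i=3: a_3=2, p_3 = 2*181 + 29 = 391, q_3 = 2*25 + 4 = 54.
  i=4: a_4=8, p_4 = 8*391 + 181 = 3309, q_4 = 8*54 + 25 = 457.

7/1, 29/4, 181/25, 391/54, 3309/457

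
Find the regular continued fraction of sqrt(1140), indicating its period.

Write x_i = (sqrt(1140) + m_i)/d_i with (m_0, d_0) = (0, 1). a_0 = floor(sqrt(1140)) = 33, since 33^2 = 1089 <= 1140 < 1156 = 34^2.
Iterate m_{i+1} = d_i*a_i - m_i, d_{i+1} = (1140 - m_{i+1}^2)/d_i, a_{i+1} = floor((a_0 + m_{i+1})/d_{i+1}):
  m_1 = 1*33 - 0 = 33, d_1 = (1140 - 33^2)/1 = 51/1 = 51, a_1 = floor((33 + 33)/51) = 1.
  m_2 = 51*1 - 33 = 18, d_2 = (1140 - 18^2)/51 = 816/51 = 16, a_2 = floor((33 + 18)/16) = 3.
  m_3 = 16*3 - 18 = 30, d_3 = (1140 - 30^2)/16 = 240/16 = 15, a_3 = floor((33 + 30)/15) = 4.
  m_4 = 15*4 - 30 = 30, d_4 = (1140 - 30^2)/15 = 240/15 = 16, a_4 = floor((33 + 30)/16) = 3.
  m_5 = 16*3 - 30 = 18, d_5 = (1140 - 18^2)/16 = 816/16 = 51, a_5 = floor((33 + 18)/51) = 1.
  m_6 = 51*1 - 18 = 33, d_6 = (1140 - 33^2)/51 = 51/51 = 1, a_6 = floor((33 + 33)/1) = 66.
  m_7 = 1*66 - 33 = 33, d_7 = (1140 - 33^2)/1 = 51/1 = 51: (m_7, d_7) = (m_1, d_1) = (33, 51), so from here the quotients repeat a_1, ..., a_6; the period length is 6.
Hence the expansion of sqrt(1140) is a_0 = 33 followed by the repeating block 1, 3, 4, 3, 1, 66 (period 6).

[33; (1, 3, 4, 3, 1, 66)]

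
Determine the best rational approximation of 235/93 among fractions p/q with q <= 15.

Expand x = 235/93 as a continued fraction with the Euclidean algorithm:
  235 = 2*93 + 49, so a_0 = 2.
  93 = 1*49 + 44, so a_1 = 1.
  49 = 1*44 + 5, so a_2 = 1.
  44 = 8*5 + 4, so a_3 = 8.
  5 = 1*4 + 1, so a_4 = 1.
  4 = 4*1 + 0, so a_5 = 4.
so x = [2; 1, 1, 8, 1, 4].
Convergents (p_i = a_i*p_{i-1} + p_{i-2}, q_i = a_i*q_{i-1} + q_{i-2} with p_{-2}=0, p_{-1}=1, q_{-2}=1, q_{-1}=0), until the denominator exceeds 15:
  i=0: a_0=2, p_0 = 2*1 + 0 = 2, q_0 = 2*0 + 1 = 1.
  i=1: a_1=1, p_1 = 1*2 + 1 = 3, q_1 = 1*1 + 0 = 1.
  i=2: a_2=1, p_2 = 1*3 + 2 = 5, q_2 = 1*1 + 1 = 2.
  i=3: a_3=8, p_3 = 8*5 + 3 = 43, q_3 = 8*2 + 1 = 17.
q_3 = 17 > 15, so the last convergent with denominator <= 15 is p_2/q_2 = 5/2.
The closest fraction with denominator <= 15 is either p_2/q_2 or the intermediate fraction (k*p_2 + p_1)/(k*q_2 + q_1) with the largest k >= 1 whose denominator stays <= 15; these approach x as k grows, and every other convergent or intermediate fraction in range is farther away.
Largest k: floor((15 - q_1)/q_2) = floor((15 - 1)/2) = 7.
That gives (7*5 + 3)/(7*2 + 1) = 38/15.
Compare the errors: |x - 5/2| = |235*2 - 5*93|/(93*2) = 5/186, and |x - 38/15| = |235*15 - 38*93|/(93*15) = 9/1395.
Cross-multiplying, 9*186 = 1674 < 6975 = 5*1395, so 9/1395 is smaller: the intermediate fraction 38/15 is closer to x than 5/2.

38/15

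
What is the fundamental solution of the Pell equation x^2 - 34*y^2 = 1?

First expand sqrt(34) as a continued fraction. With x_i = (sqrt(34) + m_i)/d_i and (m_0, d_0) = (0, 1): a_0 = floor(sqrt(34)) = 5, since 5^2 = 25 <= 34 < 36 = 6^2.
Iterate m_{i+1} = d_i*a_i - m_i, d_{i+1} = (34 - m_{i+1}^2)/d_i, a_{i+1} = floor((a_0 + m_{i+1})/d_{i+1}):
  m_1 = 1*5 - 0 = 5, d_1 = (34 - 5^2)/1 = 9/1 = 9, a_1 = floor((5 + 5)/9) = 1.
  m_2 = 9*1 - 5 = 4, d_2 = (34 - 4^2)/9 = 18/9 = 2, a_2 = floor((5 + 4)/2) = 4.
  m_3 = 2*4 - 4 = 4, d_3 = (34 - 4^2)/2 = 18/2 = 9, a_3 = floor((5 + 4)/9) = 1.
  m_4 = 9*1 - 4 = 5, d_4 = (34 - 5^2)/9 = 9/9 = 1, a_4 = floor((5 + 5)/1) = 10.
  m_5 = 1*10 - 5 = 5, d_5 = (34 - 5^2)/1 = 9/1 = 9: (m_5, d_5) = (m_1, d_1) = (5, 9), so from here the quotients repeat a_1, ..., a_4; the period length is 4.
So sqrt(34) = [5; (1, 4, 1, 10)] with period length k = 4.
k is even, so the fundamental solution of x^2 - 34y^2 = 1 is (p_{k-1}, q_{k-1}) = (p_3, q_3); compute convergents through index 3.
Convergents (p_i = a_i*p_{i-1} + p_{i-2}, q_i = a_i*q_{i-1} + q_{i-2} with p_{-2}=0, p_{-1}=1, q_{-2}=1, q_{-1}=0):
  i=0: a_0=5, p_0 = 5*1 + 0 = 5, q_0 = 5*0 + 1 = 1.
  i=1: a_1=1, p_1 = 1*5 + 1 = 6, q_1 = 1*1 + 0 = 1.
  i=2: a_2=4, p_2 = 4*6 + 5 = 29, q_2 = 4*1 + 1 = 5.
  i=3: a_3=1, p_3 = 1*29 + 6 = 35, q_3 = 1*5 + 1 = 6.
Check: 35^2 - 34*6^2 = 1225 - 1224 = 1, so (x, y) = (35, 6) solves the equation, and by the theorem it is the least positive solution.

(x, y) = (35, 6)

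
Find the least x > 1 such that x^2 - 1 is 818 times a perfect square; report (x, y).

First expand sqrt(818) as a continued fraction. With x_i = (sqrt(818) + m_i)/d_i and (m_0, d_0) = (0, 1): a_0 = floor(sqrt(818)) = 28, since 28^2 = 784 <= 818 < 841 = 29^2.
Iterate m_{i+1} = d_i*a_i - m_i, d_{i+1} = (818 - m_{i+1}^2)/d_i, a_{i+1} = floor((a_0 + m_{i+1})/d_{i+1}):
  m_1 = 1*28 - 0 = 28, d_1 = (818 - 28^2)/1 = 34/1 = 34, a_1 = floor((28 + 28)/34) = 1.
  m_2 = 34*1 - 28 = 6, d_2 = (818 - 6^2)/34 = 782/34 = 23, a_2 = floor((28 + 6)/23) = 1.
  m_3 = 23*1 - 6 = 17, d_3 = (818 - 17^2)/23 = 529/23 = 23, a_3 = floor((28 + 17)/23) = 1.
  m_4 = 23*1 - 17 = 6, d_4 = (818 - 6^2)/23 = 782/23 = 34, a_4 = floor((28 + 6)/34) = 1.
  m_5 = 34*1 - 6 = 28, d_5 = (818 - 28^2)/34 = 34/34 = 1, a_5 = floor((28 + 28)/1) = 56.
  m_6 = 1*56 - 28 = 28, d_6 = (818 - 28^2)/1 = 34/1 = 34: (m_6, d_6) = (m_1, d_1) = (28, 34), so from here the quotients repeat a_1, ..., a_5; the period length is 5.
So sqrt(818) = [28; (1, 1, 1, 1, 56)] with period length k = 5.
k is odd, so (p_{k-1}, q_{k-1}) only solves x^2 - 818y^2 = -1 and the fundamental solution of x^2 - 818y^2 = 1 is (p_{2k-1}, q_{2k-1}) = (p_9, q_9); compute convergents through index 9, running through the period twice.
Convergents (p_i = a_i*p_{i-1} + p_{i-2}, q_i = a_i*q_{i-1} + q_{i-2} with p_{-2}=0, p_{-1}=1, q_{-2}=1, q_{-1}=0):
  i=0: a_0=28, p_0 = 28*1 + 0 = 28, q_0 = 28*0 + 1 = 1.
  i=1: a_1=1, p_1 = 1*28 + 1 = 29, q_1 = 1*1 + 0 = 1.
  i=2: a_2=1, p_2 = 1*29 + 28 = 57, q_2 = 1*1 + 1 = 2.
  i=3: a_3=1, p_3 = 1*57 + 29 = 86, q_3 = 1*2 + 1 = 3.
  i=4: a_4=1, p_4 = 1*86 + 57 = 143, q_4 = 1*3 + 2 = 5.
  i=5: a_5=56, p_5 = 56*143 + 86 = 8094, q_5 = 56*5 + 3 = 283.
  i=6: a_6=1, p_6 = 1*8094 + 143 = 8237, q_6 = 1*283 + 5 = 288.
  i=7: a_7=1, p_7 = 1*8237 + 8094 = 16331, q_7 = 1*288 + 283 = 571.
  i=8: a_8=1, p_8 = 1*16331 + 8237 = 24568, q_8 = 1*571 + 288 = 859.
  i=9: a_9=1, p_9 = 1*24568 + 16331 = 40899, q_9 = 1*859 + 571 = 1430.
Indeed p_4^2 - 818*q_4^2 = 20449 - 20450 = -1, not +1.
Check: 40899^2 - 818*1430^2 = 1672728201 - 1672728200 = 1, so (x, y) = (40899, 1430) solves the equation, and by the theorem it is the least positive solution.

(x, y) = (40899, 1430)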